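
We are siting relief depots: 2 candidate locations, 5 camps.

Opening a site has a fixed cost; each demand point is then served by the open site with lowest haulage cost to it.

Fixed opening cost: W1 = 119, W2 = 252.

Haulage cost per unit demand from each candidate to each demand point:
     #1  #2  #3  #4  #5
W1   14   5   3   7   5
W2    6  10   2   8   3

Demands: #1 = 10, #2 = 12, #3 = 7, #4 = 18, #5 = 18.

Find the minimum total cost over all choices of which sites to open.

556

Open {W1}: assign each demand point to its cheapest open site.
  #1→W1 10×14=140, #2→W1 12×5=60, #3→W1 7×3=21, #4→W1 18×7=126, #5→W1 18×5=90
  haulage cost 437, fixed 119 → total 556.
Compare {W2}: haulage cost 392 + fixed 252 = 644.
Compare {W1, W2}: haulage cost 314 + fixed 371 = 685.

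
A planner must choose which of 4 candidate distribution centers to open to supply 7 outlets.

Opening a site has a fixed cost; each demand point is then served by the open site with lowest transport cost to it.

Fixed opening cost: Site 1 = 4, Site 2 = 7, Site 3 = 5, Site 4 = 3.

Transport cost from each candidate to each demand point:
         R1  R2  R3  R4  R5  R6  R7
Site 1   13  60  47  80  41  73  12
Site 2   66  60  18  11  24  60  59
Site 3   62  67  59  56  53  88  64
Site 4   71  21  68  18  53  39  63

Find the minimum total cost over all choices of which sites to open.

152

Open {Site 1, Site 2, Site 4}: assign each demand point to its cheapest open site.
  R1→Site 1 13, R2→Site 4 21, R3→Site 2 18, R4→Site 2 11, R5→Site 2 24, R6→Site 4 39, R7→Site 1 12
  transport cost 138, fixed 14 → total 152.
Compare {Site 1, Site 2, Site 3, Site 4}: transport cost 138 + fixed 19 = 157.
Compare {Site 1, Site 4}: transport cost 191 + fixed 7 = 198.
Compare {Site 1, Site 3, Site 4}: transport cost 191 + fixed 12 = 203.
All other subsets cost ≥ 157. Minimum total cost: 152.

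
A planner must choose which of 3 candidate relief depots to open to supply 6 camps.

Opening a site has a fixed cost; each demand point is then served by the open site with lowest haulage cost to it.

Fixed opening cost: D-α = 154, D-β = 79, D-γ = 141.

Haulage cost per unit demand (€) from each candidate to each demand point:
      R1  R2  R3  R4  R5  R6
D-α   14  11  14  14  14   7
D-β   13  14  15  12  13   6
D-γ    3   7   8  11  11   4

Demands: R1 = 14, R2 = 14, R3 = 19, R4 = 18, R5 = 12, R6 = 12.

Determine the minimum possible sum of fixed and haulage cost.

Open {D-γ}: assign each demand point to its cheapest open site.
  R1→D-γ 14×3=42, R2→D-γ 14×7=98, R3→D-γ 19×8=152, R4→D-γ 18×11=198, R5→D-γ 12×11=132, R6→D-γ 12×4=48
  haulage cost 670, fixed 141 → total 811.
Compare {D-β, D-γ}: haulage cost 670 + fixed 220 = 890.
Compare {D-α, D-γ}: haulage cost 670 + fixed 295 = 965.
Compare {D-α, D-β, D-γ}: haulage cost 670 + fixed 374 = 1044.
All other subsets cost ≥ 890. Minimum total cost: 811.

811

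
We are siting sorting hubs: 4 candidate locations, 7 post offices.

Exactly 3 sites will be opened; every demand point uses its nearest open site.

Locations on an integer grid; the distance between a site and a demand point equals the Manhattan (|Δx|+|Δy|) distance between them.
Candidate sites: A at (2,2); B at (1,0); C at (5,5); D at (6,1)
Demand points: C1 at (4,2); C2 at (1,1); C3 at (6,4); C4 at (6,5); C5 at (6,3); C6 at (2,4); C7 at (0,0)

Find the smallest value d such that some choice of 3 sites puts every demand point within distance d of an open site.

Open {A, B, C}.
  Farthest demand point is C5 at distance 3 (to C); all others are ≤ 3.
With {A, B, D} the worst case is 4.
With {A, C, D} the worst case is 4.
No size-3 selection achieves below 3.

3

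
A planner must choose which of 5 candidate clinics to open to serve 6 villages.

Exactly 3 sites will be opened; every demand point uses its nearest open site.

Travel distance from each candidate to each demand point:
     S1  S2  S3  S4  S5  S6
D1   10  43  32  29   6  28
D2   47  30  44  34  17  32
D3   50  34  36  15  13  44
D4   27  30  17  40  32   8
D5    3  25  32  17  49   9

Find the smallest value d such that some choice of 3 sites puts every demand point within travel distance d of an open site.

Open {D1, D4, D5}.
  Farthest demand point is S2 at travel distance 25 (to D5); all others are ≤ 25.
With {D2, D4, D5} the worst case is 25.
With {D3, D4, D5} the worst case is 25.
No size-3 selection achieves below 25.

25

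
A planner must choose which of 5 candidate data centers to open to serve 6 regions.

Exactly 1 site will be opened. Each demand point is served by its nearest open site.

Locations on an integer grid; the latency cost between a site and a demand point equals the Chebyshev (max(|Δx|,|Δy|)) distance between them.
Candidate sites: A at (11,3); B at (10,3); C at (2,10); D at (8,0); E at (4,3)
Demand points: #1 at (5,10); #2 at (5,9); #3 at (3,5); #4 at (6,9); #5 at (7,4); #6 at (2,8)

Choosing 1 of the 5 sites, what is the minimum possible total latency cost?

Open {C}.
  #1→C 3, #2→C 3, #3→C 5, #4→C 4, #5→C 6, #6→C 2  ⇒ total 23.
Compare {E}: total 29.
Compare {B}: total 37.
No size-1 selection does better; minimum is 23.

23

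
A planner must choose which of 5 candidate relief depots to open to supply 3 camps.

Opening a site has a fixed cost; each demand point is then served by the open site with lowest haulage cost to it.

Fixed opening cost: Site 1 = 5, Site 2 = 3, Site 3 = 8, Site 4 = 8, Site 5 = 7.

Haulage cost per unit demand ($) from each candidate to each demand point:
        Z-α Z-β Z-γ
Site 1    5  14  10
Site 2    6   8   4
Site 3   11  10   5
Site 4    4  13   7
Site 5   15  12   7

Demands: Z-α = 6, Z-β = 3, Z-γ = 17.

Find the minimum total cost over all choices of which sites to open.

Open {Site 2, Site 4}: assign each demand point to its cheapest open site.
  Z-α→Site 4 6×4=24, Z-β→Site 2 3×8=24, Z-γ→Site 2 17×4=68
  haulage cost 116, fixed 11 → total 127.
Compare {Site 1, Site 2}: haulage cost 122 + fixed 8 = 130.
Compare {Site 2}: haulage cost 128 + fixed 3 = 131.
Compare {Site 1, Site 2, Site 4}: haulage cost 116 + fixed 16 = 132.
All other subsets cost ≥ 130. Minimum total cost: 127.

127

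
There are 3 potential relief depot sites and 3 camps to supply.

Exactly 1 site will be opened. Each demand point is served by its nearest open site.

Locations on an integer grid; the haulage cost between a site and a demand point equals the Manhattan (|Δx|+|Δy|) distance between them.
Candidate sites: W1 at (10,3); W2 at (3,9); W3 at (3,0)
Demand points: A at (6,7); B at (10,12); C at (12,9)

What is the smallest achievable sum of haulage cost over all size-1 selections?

24

Open {W2}.
  A→W2 5, B→W2 10, C→W2 9  ⇒ total 24.
Compare {W1}: total 25.
Compare {W3}: total 47.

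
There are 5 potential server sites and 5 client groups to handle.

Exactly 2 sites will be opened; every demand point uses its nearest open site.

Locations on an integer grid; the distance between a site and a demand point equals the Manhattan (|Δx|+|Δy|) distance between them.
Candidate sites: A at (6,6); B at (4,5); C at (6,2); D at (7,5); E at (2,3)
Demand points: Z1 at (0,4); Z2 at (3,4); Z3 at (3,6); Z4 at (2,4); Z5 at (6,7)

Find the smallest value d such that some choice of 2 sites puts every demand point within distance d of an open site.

Open {A, E}.
  Farthest demand point is Z1 at distance 3 (to E); all others are ≤ 3.
With {B, E} the worst case is 4.
With {D, E} the worst case is 4.
No size-2 selection achieves below 3.

3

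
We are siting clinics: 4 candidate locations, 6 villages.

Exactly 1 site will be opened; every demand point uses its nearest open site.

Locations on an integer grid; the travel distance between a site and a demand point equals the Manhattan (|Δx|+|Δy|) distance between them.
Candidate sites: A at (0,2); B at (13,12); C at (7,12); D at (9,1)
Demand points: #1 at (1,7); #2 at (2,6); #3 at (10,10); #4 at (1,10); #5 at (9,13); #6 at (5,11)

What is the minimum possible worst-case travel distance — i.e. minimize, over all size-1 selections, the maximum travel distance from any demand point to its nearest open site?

Open {C}.
  Farthest demand point is #1 at travel distance 11 (to C); all others are ≤ 11.
With {B} the worst case is 17.
With {D} the worst case is 17.
No size-1 selection achieves below 11.

11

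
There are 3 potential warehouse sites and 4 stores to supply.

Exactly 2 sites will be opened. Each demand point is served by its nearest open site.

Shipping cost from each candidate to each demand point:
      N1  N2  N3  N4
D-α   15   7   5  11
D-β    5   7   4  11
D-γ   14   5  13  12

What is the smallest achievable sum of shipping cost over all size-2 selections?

25

Open {D-β, D-γ}.
  N1→D-β 5, N2→D-γ 5, N3→D-β 4, N4→D-β 11  ⇒ total 25.
Compare {D-α, D-β}: total 27.
Compare {D-α, D-γ}: total 35.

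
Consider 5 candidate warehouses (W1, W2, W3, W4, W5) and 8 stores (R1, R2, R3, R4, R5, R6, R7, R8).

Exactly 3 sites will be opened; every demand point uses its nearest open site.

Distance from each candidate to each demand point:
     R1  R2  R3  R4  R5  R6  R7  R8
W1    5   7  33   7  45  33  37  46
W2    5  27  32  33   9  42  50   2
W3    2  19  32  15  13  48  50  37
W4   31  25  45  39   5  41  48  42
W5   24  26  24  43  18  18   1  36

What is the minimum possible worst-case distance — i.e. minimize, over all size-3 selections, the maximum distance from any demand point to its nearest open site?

Open {W1, W2, W5}.
  Farthest demand point is R3 at distance 24 (to W5); all others are ≤ 24.
With {W2, W3, W5} the worst case is 24.
With {W2, W4, W5} the worst case is 33.
No size-3 selection achieves below 24.

24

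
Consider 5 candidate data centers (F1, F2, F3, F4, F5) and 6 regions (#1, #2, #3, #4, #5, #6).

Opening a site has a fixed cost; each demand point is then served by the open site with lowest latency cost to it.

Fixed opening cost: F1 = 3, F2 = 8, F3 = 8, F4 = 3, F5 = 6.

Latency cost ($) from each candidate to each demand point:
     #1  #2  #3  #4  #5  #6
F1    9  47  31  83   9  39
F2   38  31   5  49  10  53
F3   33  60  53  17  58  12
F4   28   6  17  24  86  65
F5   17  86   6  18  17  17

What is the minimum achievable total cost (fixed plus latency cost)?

Open {F1, F4, F5}: assign each demand point to its cheapest open site.
  #1→F1 9, #2→F4 6, #3→F5 6, #4→F5 18, #5→F1 9, #6→F5 17
  latency cost 65, fixed 12 → total 77.
Compare {F1, F3, F4, F5}: latency cost 59 + fixed 20 = 79.
Compare {F1, F2, F3, F4}: latency cost 58 + fixed 22 = 80.
Compare {F1, F3, F4}: latency cost 70 + fixed 14 = 84.
All other subsets cost ≥ 79. Minimum total cost: 77.

77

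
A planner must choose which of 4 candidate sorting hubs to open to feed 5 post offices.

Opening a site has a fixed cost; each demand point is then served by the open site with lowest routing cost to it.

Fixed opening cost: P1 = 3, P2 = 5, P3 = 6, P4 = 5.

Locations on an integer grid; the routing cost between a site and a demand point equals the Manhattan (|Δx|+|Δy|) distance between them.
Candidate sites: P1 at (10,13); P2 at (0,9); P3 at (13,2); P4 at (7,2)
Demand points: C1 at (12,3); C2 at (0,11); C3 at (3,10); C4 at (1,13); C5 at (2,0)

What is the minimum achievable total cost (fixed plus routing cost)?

Open {P2, P4}: assign each demand point to its cheapest open site.
  C1→P4 6, C2→P2 2, C3→P2 4, C4→P2 5, C5→P4 7
  routing cost 24, fixed 10 → total 34.
Compare {P2, P3}: routing cost 24 + fixed 11 = 35.
Compare {P2, P3, P4}: routing cost 20 + fixed 16 = 36.
Compare {P1, P2, P4}: routing cost 24 + fixed 13 = 37.
All other subsets cost ≥ 35. Minimum total cost: 34.

34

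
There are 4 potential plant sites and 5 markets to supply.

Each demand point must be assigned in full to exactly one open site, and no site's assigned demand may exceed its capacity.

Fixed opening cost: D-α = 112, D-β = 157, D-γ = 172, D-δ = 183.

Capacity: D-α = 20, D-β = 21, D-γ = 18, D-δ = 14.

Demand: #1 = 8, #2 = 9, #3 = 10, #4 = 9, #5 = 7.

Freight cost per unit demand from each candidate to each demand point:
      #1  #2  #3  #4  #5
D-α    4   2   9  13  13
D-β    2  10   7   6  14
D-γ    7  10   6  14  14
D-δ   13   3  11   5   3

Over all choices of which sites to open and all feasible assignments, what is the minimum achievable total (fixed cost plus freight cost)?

Open {D-α, D-β, D-δ}; cheapest assignment that respects the capacities:
  D-α (cap 20, load 17): #1, #2 — cost 8×4 + 9×2 = 50
  D-β (cap 21, load 19): #3, #4 — cost 10×7 + 9×6 = 124
  D-δ (cap 14, load 7): #5 — cost 7×3 = 21
  Shipping 195, fixed 452 → total 647.
  Any other capacity-feasible assignment to {D-α, D-β, D-δ} ships for at least 195.
Compare {D-α, D-β, D-γ}: its best feasible assignment gives total 680.
Compare {D-α, D-γ, D-δ}: its best feasible assignment gives total 720.
Every other set of open sites that can feasibly serve all demand totals ≥ 680 even under its best assignment. Minimum: 647.

647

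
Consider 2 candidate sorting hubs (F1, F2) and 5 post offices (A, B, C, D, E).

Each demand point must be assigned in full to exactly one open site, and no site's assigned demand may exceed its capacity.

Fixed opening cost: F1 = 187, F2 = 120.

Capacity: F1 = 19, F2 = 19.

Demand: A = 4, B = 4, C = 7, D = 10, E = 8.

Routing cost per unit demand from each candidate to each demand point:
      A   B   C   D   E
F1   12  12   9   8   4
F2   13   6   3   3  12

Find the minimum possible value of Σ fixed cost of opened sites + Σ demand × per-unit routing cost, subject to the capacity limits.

486

Open {F1, F2}; cheapest assignment that respects the capacities:
  F1 (cap 19, load 16): A, B, E — cost 4×12 + 4×12 + 8×4 = 128
  F2 (cap 19, load 17): C, D — cost 7×3 + 10×3 = 51
  Shipping 179, fixed 307 → total 486.
  Any other capacity-feasible assignment to {F1, F2} ships for at least 179.
Total demand is 33 and no other set of sites has combined capacity ≥ 33, so {F1, F2} is the only feasible choice of open sites. Minimum: 486.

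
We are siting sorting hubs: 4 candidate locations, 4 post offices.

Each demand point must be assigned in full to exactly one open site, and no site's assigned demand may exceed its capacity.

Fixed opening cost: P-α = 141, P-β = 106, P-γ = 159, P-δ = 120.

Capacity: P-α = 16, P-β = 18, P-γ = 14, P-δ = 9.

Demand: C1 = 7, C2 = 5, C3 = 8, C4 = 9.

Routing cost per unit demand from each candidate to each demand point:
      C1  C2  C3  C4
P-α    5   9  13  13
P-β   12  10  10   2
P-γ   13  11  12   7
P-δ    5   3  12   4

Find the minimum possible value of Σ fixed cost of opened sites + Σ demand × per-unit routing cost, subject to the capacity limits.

425

Open {P-α, P-β}; cheapest assignment that respects the capacities:
  P-α (cap 16, load 12): C1, C2 — cost 7×5 + 5×9 = 80
  P-β (cap 18, load 17): C3, C4 — cost 8×10 + 9×2 = 98
  Shipping 178, fixed 247 → total 425.
  Any other capacity-feasible assignment to {P-α, P-β} ships for at least 178.
Compare {P-β, P-γ}: its best feasible assignment gives total 509.
Compare {P-α, P-β, P-δ}: its best feasible assignment gives total 515.
Every other set of open sites that can feasibly serve all demand totals ≥ 509 even under its best assignment. Minimum: 425.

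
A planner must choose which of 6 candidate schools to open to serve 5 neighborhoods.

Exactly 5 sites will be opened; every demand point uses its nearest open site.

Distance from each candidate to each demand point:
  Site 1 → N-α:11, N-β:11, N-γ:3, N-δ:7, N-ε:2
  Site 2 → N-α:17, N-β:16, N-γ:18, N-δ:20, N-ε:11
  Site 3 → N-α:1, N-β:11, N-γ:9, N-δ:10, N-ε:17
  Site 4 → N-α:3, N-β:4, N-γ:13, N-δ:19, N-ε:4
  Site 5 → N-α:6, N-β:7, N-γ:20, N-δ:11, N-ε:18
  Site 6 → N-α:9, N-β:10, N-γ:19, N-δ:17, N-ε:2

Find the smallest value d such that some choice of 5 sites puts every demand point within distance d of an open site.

Open {Site 1, Site 2, Site 3, Site 4, Site 5}.
  Farthest demand point is N-δ at distance 7 (to Site 1); all others are ≤ 7.
With {Site 1, Site 2, Site 3, Site 4, Site 6} the worst case is 7.
With {Site 1, Site 2, Site 3, Site 5, Site 6} the worst case is 7.
No size-5 selection achieves below 7.

7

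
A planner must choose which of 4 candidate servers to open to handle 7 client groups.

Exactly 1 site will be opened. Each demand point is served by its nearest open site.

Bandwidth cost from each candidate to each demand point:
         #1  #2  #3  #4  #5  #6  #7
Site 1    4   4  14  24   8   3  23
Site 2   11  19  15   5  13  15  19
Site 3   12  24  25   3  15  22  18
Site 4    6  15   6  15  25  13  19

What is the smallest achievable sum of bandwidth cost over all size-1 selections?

Open {Site 1}.
  #1→Site 1 4, #2→Site 1 4, #3→Site 1 14, #4→Site 1 24, #5→Site 1 8, #6→Site 1 3, #7→Site 1 23  ⇒ total 80.
Compare {Site 2}: total 97.
Compare {Site 4}: total 99.
No size-1 selection does better; minimum is 80.

80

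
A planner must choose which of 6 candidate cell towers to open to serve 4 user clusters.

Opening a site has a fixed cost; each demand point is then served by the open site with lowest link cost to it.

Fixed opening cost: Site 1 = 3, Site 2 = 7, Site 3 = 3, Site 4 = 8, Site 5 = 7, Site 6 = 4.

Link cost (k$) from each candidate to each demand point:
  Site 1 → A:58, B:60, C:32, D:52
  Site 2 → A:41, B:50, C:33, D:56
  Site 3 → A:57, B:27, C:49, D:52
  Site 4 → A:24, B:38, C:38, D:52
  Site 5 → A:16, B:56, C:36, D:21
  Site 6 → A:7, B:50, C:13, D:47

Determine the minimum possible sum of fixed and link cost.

82

Open {Site 3, Site 5, Site 6}: assign each demand point to its cheapest open site.
  A→Site 6 7, B→Site 3 27, C→Site 6 13, D→Site 5 21
  link cost 68, fixed 14 → total 82.
Compare {Site 1, Site 3, Site 5, Site 6}: link cost 68 + fixed 17 = 85.
Compare {Site 2, Site 3, Site 5, Site 6}: link cost 68 + fixed 21 = 89.
Compare {Site 3, Site 4, Site 5, Site 6}: link cost 68 + fixed 22 = 90.
All other subsets cost ≥ 85. Minimum total cost: 82.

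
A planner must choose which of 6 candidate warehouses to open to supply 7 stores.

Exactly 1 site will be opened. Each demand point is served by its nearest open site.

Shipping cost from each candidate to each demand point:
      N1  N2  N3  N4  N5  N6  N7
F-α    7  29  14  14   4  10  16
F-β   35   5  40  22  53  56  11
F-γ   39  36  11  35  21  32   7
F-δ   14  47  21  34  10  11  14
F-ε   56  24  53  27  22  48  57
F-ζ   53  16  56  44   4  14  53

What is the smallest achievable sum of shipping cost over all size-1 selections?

Open {F-α}.
  N1→F-α 7, N2→F-α 29, N3→F-α 14, N4→F-α 14, N5→F-α 4, N6→F-α 10, N7→F-α 16  ⇒ total 94.
Compare {F-δ}: total 151.
Compare {F-γ}: total 181.
No size-1 selection does better; minimum is 94.

94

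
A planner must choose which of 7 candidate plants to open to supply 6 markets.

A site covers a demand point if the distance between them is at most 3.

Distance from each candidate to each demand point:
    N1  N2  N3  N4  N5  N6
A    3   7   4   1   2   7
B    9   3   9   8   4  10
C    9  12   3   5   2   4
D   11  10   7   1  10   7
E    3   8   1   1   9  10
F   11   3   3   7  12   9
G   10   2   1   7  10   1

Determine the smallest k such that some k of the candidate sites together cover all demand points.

2

Coverage sets (demand points within 3 of each site):
  A: {N1, N4, N5}
  B: {N2}
  C: {N3, N5}
  D: {N4}
  E: {N1, N3, N4}
  F: {N2, N3}
  G: {N2, N3, N6}
No single site covers all 6 demand points.
But {A, G} covers everything, so the minimum is 2.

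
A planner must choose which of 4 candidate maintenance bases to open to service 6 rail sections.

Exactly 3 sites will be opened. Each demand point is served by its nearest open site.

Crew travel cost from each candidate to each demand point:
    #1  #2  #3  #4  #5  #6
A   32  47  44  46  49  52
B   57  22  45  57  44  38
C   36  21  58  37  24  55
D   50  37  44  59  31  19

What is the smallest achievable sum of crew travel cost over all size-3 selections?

177

Open {A, C, D}.
  #1→A 32, #2→C 21, #3→A 44, #4→C 37, #5→C 24, #6→D 19  ⇒ total 177.
Compare {B, C, D}: total 181.
Compare {A, B, D}: total 194.
No size-3 selection does better; minimum is 177.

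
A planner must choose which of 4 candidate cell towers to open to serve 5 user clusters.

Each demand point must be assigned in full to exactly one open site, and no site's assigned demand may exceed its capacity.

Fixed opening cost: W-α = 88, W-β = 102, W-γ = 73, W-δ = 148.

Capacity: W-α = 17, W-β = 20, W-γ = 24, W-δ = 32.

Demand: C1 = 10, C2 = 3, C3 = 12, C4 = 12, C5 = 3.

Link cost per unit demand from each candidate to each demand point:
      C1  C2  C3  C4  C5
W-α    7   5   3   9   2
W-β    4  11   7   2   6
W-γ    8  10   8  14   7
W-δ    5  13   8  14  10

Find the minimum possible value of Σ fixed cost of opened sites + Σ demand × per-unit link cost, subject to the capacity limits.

Open {W-β, W-γ}; cheapest assignment that respects the capacities:
  W-β (cap 20, load 18): C2, C4, C5 — cost 3×11 + 12×2 + 3×6 = 75
  W-γ (cap 24, load 22): C1, C3 — cost 10×8 + 12×8 = 176
  Shipping 251, fixed 175 → total 426.
  Any other capacity-feasible assignment to {W-β, W-γ} ships for at least 251.
Compare {W-α, W-β, W-γ}: its best feasible assignment gives total 436.
Compare {W-β, W-δ}: its best feasible assignment gives total 471.
Every other set of open sites that can feasibly serve all demand totals ≥ 436 even under its best assignment. Minimum: 426.

426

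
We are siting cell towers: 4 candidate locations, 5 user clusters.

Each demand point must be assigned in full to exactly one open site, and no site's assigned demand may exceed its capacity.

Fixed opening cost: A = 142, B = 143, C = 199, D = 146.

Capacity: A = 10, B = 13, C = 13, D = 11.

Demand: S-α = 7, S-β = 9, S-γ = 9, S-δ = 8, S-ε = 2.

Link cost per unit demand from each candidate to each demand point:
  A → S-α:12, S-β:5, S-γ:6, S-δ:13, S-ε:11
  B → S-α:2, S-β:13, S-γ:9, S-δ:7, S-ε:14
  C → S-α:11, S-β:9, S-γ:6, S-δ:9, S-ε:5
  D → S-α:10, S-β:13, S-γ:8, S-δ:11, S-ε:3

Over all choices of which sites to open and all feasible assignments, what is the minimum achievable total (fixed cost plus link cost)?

Open {A, B, C, D}; cheapest assignment that respects the capacities:
  A (cap 10, load 9): S-β — cost 9×5 = 45
  B (cap 13, load 7): S-α — cost 7×2 = 14
  C (cap 13, load 9): S-γ — cost 9×6 = 54
  D (cap 11, load 10): S-δ, S-ε — cost 8×11 + 2×3 = 94
  Shipping 207, fixed 630 → total 837.
  Any other capacity-feasible assignment to {A, B, C, D} ships for at least 207.
Total demand is 35; every other set of sites either has combined capacity below 35 or cannot fit the demands without splitting one across sites, so {A, B, C, D} is the only feasible choice of open sites. Minimum: 837.

837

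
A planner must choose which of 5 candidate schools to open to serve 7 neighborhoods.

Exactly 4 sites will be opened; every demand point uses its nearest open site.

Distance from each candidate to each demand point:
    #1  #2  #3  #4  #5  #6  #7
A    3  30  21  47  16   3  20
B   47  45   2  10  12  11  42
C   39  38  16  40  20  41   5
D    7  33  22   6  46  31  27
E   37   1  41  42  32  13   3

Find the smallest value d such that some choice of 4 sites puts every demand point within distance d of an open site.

12

Open {A, B, C, E}.
  Farthest demand point is #5 at distance 12 (to B); all others are ≤ 12.
With {A, B, D, E} the worst case is 12.
With {B, C, D, E} the worst case is 12.
No size-4 selection achieves below 12.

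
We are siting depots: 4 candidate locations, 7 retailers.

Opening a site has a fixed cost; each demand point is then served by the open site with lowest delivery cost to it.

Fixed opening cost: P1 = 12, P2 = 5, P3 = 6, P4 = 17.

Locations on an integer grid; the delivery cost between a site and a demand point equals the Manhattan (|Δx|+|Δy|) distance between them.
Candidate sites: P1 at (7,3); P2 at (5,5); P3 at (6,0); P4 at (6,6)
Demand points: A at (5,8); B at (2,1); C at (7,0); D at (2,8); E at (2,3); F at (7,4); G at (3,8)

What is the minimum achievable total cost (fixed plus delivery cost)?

39

Open {P2, P3}: assign each demand point to its cheapest open site.
  A→P2 3, B→P3 5, C→P3 1, D→P2 6, E→P2 5, F→P2 3, G→P2 5
  delivery cost 28, fixed 11 → total 39.
Compare {P2}: delivery cost 36 + fixed 5 = 41.
Compare {P1, P2}: delivery cost 30 + fixed 17 = 47.
Compare {P1, P2, P3}: delivery cost 26 + fixed 23 = 49.
All other subsets cost ≥ 41. Minimum total cost: 39.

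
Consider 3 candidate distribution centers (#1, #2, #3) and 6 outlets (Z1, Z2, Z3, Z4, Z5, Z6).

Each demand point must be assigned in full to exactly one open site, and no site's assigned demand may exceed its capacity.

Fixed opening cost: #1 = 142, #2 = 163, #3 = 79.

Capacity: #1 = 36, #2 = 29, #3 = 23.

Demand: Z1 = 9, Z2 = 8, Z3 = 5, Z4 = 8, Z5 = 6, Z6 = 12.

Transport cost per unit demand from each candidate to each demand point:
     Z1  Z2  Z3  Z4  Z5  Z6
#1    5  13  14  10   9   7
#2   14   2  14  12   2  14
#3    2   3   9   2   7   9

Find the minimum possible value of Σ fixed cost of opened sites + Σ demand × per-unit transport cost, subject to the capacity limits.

489

Open {#1, #3}; cheapest assignment that respects the capacities:
  #1 (cap 36, load 27): Z1, Z5, Z6 — cost 9×5 + 6×9 + 12×7 = 183
  #3 (cap 23, load 21): Z2, Z3, Z4 — cost 8×3 + 5×9 + 8×2 = 85
  Shipping 268, fixed 221 → total 489.
  Any other capacity-feasible assignment to {#1, #3} ships for at least 268.
Compare {#2, #3}: its best feasible assignment gives total 517.
Compare {#1, #2, #3}: its best feasible assignment gives total 575.
Every other set of open sites that can feasibly serve all demand totals ≥ 517 even under its best assignment. Minimum: 489.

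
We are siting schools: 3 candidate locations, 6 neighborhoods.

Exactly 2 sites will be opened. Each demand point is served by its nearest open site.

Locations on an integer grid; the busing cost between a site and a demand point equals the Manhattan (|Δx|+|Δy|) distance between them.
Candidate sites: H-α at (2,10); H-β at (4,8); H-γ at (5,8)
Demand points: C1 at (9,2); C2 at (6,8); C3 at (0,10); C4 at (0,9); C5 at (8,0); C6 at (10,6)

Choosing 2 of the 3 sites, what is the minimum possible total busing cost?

34

Open {H-α, H-γ}.
  C1→H-γ 10, C2→H-γ 1, C3→H-α 2, C4→H-α 3, C5→H-γ 11, C6→H-γ 7  ⇒ total 34.
Compare {H-α, H-β}: total 38.
Compare {H-β, H-γ}: total 40.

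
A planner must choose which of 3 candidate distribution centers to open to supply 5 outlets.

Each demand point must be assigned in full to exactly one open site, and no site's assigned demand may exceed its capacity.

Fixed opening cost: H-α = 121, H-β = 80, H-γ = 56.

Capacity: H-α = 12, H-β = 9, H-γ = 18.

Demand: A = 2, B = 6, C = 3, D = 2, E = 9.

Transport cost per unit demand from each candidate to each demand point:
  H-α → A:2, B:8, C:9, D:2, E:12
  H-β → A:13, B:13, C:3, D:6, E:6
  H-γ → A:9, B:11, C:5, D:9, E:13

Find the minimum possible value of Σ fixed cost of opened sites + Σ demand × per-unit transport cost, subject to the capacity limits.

Open {H-β, H-γ}; cheapest assignment that respects the capacities:
  H-β (cap 9, load 9): E — cost 9×6 = 54
  H-γ (cap 18, load 13): A, B, C, D — cost 2×9 + 6×11 + 3×5 + 2×9 = 117
  Shipping 171, fixed 136 → total 307.
  Any other capacity-feasible assignment to {H-β, H-γ} ships for at least 171.
Compare {H-α, H-γ}: its best feasible assignment gives total 365.
Compare {H-α, H-β, H-γ}: its best feasible assignment gives total 382.
Every other set of open sites that can feasibly serve all demand totals ≥ 365 even under its best assignment. Minimum: 307.

307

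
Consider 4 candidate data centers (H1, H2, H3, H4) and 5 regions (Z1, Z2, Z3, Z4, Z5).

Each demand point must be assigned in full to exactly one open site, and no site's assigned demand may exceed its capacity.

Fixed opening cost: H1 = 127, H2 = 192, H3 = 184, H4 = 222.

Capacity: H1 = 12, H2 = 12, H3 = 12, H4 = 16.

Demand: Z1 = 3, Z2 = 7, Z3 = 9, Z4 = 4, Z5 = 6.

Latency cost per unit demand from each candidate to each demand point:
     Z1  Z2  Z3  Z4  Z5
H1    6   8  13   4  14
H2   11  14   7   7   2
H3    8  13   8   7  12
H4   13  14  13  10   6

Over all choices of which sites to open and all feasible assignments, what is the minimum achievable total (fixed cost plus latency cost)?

683

Open {H1, H2, H3}; cheapest assignment that respects the capacities:
  H1 (cap 12, load 11): Z2, Z4 — cost 7×8 + 4×4 = 72
  H2 (cap 12, load 6): Z5 — cost 6×2 = 12
  H3 (cap 12, load 12): Z1, Z3 — cost 3×8 + 9×8 = 96
  Shipping 180, fixed 503 → total 683.
  Any other capacity-feasible assignment to {H1, H2, H3} ships for at least 180.
Compare {H1, H3, H4}: its best feasible assignment gives total 737.
Compare {H1, H2, H4}: its best feasible assignment gives total 745.
Every other set of open sites that can feasibly serve all demand totals ≥ 737 even under its best assignment. Minimum: 683.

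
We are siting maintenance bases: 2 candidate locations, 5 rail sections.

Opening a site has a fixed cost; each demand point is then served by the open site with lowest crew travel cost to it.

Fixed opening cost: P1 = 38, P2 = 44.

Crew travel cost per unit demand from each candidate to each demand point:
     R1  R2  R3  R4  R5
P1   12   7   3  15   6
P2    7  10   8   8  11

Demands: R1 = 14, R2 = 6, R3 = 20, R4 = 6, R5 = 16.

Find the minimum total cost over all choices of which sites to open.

426

Open {P1, P2}: assign each demand point to its cheapest open site.
  R1→P2 14×7=98, R2→P1 6×7=42, R3→P1 20×3=60, R4→P2 6×8=48, R5→P1 16×6=96
  crew travel cost 344, fixed 82 → total 426.
Compare {P1}: crew travel cost 456 + fixed 38 = 494.
Compare {P2}: crew travel cost 542 + fixed 44 = 586.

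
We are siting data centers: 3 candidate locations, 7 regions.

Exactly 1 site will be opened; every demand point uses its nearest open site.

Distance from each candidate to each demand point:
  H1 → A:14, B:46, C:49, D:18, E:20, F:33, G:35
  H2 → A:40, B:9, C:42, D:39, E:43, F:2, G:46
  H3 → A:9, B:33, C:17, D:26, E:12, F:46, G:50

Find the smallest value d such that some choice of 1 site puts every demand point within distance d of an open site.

46

Open {H2}.
  Farthest demand point is G at distance 46 (to H2); all others are ≤ 46.
With {H1} the worst case is 49.
With {H3} the worst case is 50.
No size-1 selection achieves below 46.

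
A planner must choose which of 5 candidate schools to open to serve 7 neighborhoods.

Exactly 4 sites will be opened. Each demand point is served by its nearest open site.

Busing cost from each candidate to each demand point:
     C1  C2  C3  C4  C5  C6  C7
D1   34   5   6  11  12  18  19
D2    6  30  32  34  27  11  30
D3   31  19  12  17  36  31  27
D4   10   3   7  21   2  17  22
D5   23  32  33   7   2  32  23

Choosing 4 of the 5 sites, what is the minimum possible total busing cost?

54

Open {D1, D2, D4, D5}.
  C1→D2 6, C2→D4 3, C3→D1 6, C4→D5 7, C5→D4 2, C6→D2 11, C7→D1 19  ⇒ total 54.
Compare {D1, D2, D3, D5}: total 56.
Compare {D1, D2, D3, D4}: total 58.
No size-4 selection does better; minimum is 54.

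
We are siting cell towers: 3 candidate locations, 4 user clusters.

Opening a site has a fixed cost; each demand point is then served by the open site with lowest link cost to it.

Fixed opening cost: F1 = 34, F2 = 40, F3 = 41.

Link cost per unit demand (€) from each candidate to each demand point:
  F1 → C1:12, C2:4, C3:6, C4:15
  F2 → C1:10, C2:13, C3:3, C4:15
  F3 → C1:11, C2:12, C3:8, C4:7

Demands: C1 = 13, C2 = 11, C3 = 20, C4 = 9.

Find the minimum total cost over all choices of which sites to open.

Open {F1, F2, F3}: assign each demand point to its cheapest open site.
  C1→F2 13×10=130, C2→F1 11×4=44, C3→F2 20×3=60, C4→F3 9×7=63
  link cost 297, fixed 115 → total 412.
Compare {F1, F2}: link cost 369 + fixed 74 = 443.
Compare {F1, F3}: link cost 370 + fixed 75 = 445.
Compare {F2, F3}: link cost 385 + fixed 81 = 466.
All other subsets cost ≥ 443. Minimum total cost: 412.

412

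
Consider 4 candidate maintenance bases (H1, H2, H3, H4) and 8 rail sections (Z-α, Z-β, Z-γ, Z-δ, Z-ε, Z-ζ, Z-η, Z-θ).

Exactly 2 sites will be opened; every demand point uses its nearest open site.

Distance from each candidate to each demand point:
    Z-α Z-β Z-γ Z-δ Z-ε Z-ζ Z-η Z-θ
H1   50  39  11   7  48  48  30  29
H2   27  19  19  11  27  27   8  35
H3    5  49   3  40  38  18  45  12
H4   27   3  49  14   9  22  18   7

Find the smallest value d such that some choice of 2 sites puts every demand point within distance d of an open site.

Open {H3, H4}.
  Farthest demand point is Z-ζ at distance 18 (to H3); all others are ≤ 18.
With {H1, H4} the worst case is 27.
With {H2, H3} the worst case is 27.
No size-2 selection achieves below 18.

18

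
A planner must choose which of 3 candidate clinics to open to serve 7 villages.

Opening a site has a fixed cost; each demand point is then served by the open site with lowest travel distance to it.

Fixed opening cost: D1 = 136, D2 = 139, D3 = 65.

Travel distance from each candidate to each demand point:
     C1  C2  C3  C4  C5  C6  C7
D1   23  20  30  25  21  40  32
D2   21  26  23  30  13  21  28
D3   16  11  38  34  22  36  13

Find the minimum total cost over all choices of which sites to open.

Open {D3}: assign each demand point to its cheapest open site.
  C1→D3 16, C2→D3 11, C3→D3 38, C4→D3 34, C5→D3 22, C6→D3 36, C7→D3 13
  travel distance 170, fixed 65 → total 235.
Compare {D2}: travel distance 162 + fixed 139 = 301.
Compare {D1}: travel distance 191 + fixed 136 = 327.
Compare {D2, D3}: travel distance 127 + fixed 204 = 331.
All other subsets cost ≥ 301. Minimum total cost: 235.

235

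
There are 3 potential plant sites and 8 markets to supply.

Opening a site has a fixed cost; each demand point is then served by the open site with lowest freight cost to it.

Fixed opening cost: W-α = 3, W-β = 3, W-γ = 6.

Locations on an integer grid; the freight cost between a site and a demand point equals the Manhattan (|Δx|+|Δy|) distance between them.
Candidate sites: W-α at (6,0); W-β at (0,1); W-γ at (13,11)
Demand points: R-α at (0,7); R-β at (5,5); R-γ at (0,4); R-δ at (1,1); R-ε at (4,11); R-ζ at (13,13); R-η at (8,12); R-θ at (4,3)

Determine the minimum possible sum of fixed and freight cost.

Open {W-α, W-β, W-γ}: assign each demand point to its cheapest open site.
  R-α→W-β 6, R-β→W-α 6, R-γ→W-β 3, R-δ→W-β 1, R-ε→W-γ 9, R-ζ→W-γ 2, R-η→W-γ 6, R-θ→W-α 5
  freight cost 38, fixed 12 → total 50.
Compare {W-β, W-γ}: freight cost 42 + fixed 9 = 51.
Compare {W-α, W-γ}: freight cost 57 + fixed 9 = 66.
Compare {W-α, W-β}: freight cost 68 + fixed 6 = 74.
All other subsets cost ≥ 51. Minimum total cost: 50.

50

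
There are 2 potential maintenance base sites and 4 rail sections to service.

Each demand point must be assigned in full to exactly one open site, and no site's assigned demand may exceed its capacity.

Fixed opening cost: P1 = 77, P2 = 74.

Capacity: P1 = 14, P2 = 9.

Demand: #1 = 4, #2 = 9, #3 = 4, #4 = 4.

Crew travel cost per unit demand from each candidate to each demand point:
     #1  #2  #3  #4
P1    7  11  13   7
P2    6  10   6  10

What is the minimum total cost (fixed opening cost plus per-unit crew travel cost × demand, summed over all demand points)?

Open {P1, P2}; cheapest assignment that respects the capacities:
  P1 (cap 14, load 13): #2, #4 — cost 9×11 + 4×7 = 127
  P2 (cap 9, load 8): #1, #3 — cost 4×6 + 4×6 = 48
  Shipping 175, fixed 151 → total 326.
  Any other capacity-feasible assignment to {P1, P2} ships for at least 175.
Total demand is 21 and no other set of sites has combined capacity ≥ 21, so {P1, P2} is the only feasible choice of open sites. Minimum: 326.

326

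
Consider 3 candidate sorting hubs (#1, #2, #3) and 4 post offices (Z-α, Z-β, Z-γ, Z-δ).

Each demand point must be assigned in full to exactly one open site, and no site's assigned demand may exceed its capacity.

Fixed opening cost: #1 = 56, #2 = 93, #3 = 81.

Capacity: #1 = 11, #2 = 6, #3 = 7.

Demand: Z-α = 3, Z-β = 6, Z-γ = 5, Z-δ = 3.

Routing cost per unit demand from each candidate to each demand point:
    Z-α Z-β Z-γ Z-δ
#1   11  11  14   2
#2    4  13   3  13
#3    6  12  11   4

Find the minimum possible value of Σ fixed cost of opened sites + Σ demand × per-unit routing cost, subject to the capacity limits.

303

Open {#1, #3}; cheapest assignment that respects the capacities:
  #1 (cap 11, load 11): Z-β, Z-γ — cost 6×11 + 5×14 = 136
  #3 (cap 7, load 6): Z-α, Z-δ — cost 3×6 + 3×4 = 30
  Shipping 166, fixed 137 → total 303.
  Any other capacity-feasible assignment to {#1, #3} ships for at least 166.
Compare {#1, #2, #3}: its best feasible assignment gives total 335.
Compare {#1, #2}: its best feasible assignment gives total 336.
Every other set of open sites that can feasibly serve all demand totals ≥ 335 even under its best assignment. Minimum: 303.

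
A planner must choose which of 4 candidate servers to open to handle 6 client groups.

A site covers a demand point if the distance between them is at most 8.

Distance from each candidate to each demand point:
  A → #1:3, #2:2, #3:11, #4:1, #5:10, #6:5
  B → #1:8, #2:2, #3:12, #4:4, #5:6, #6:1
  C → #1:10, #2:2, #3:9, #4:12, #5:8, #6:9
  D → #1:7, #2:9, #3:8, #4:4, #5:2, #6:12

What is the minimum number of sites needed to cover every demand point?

2

Coverage sets (demand points within 8 of each site):
  A: {#1, #2, #4, #6}
  B: {#1, #2, #4, #5, #6}
  C: {#2, #5}
  D: {#1, #3, #4, #5}
No single site covers all 6 demand points.
But {A, D} covers everything, so the minimum is 2.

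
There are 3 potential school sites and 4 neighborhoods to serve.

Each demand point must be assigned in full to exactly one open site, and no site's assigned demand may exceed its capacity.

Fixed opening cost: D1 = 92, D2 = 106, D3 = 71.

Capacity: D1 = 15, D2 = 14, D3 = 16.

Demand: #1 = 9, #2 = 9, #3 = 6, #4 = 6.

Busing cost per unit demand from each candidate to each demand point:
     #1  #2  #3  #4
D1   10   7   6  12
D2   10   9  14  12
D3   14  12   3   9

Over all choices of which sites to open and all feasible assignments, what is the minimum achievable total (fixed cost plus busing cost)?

Open {D1, D3}; cheapest assignment that respects the capacities:
  D1 (cap 15, load 15): #2, #4 — cost 9×7 + 6×12 = 135
  D3 (cap 16, load 15): #1, #3 — cost 9×14 + 6×3 = 144
  Shipping 279, fixed 163 → total 442.
  Any other capacity-feasible assignment to {D1, D3} ships for at least 279.
Compare {D1, D2, D3}: its best feasible assignment gives total 494.
Every other set of open sites that can feasibly serve all demand totals ≥ 494 even under its best assignment. Minimum: 442.

442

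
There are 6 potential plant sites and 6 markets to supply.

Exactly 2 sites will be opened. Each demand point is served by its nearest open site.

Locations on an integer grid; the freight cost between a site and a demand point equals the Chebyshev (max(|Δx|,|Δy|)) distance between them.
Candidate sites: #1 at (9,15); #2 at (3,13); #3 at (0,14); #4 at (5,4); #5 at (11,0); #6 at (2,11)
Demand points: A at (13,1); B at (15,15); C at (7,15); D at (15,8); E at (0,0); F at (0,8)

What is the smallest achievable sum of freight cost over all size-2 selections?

33

Open {#1, #4}.
  A→#4 8, B→#1 6, C→#1 2, D→#1 7, E→#4 5, F→#4 5  ⇒ total 33.
Compare {#1, #5}: total 37.
Compare {#1, #6}: total 40.
No size-2 selection does better; minimum is 33.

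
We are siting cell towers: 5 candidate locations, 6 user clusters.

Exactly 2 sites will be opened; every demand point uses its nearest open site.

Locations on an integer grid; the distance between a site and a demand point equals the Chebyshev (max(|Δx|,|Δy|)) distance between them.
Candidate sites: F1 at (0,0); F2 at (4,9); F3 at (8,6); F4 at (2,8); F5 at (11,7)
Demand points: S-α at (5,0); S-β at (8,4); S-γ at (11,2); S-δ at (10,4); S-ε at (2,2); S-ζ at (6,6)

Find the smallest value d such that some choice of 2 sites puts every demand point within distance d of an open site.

Open {F1, F3}.
  Farthest demand point is S-α at distance 5 (to F1); all others are ≤ 5.
With {F1, F5} the worst case is 5.
With {F2, F3} the worst case is 6.
No size-2 selection achieves below 5.

5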